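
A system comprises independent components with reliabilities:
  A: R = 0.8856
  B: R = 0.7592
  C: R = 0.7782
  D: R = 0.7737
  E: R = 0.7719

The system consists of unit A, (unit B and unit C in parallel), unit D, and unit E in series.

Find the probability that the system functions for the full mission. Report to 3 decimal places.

Parallel (B and C): 1 − (1 − 0.75920)(1 − 0.77820) = 0.94659
Series (A, [0.94659], D, and E): 0.88560 × 0.94659 × 0.77370 × 0.77190 = 0.501

0.501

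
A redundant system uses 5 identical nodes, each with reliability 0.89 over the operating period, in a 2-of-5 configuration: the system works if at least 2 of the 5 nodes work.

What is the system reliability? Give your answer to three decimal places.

R = Σ_{i=2}^{5} C(5,i) p^i (1−p)^{5−i} with p = 0.89
C(5,2)·0.89^2·0.11^3 = 0.01054
C(5,3)·0.89^3·0.11^2 = 0.08530
C(5,4)·0.89^4·0.11^1 = 0.34508
C(5,5)·0.89^5·0.11^0 = 0.55841
Sum = 0.999

0.999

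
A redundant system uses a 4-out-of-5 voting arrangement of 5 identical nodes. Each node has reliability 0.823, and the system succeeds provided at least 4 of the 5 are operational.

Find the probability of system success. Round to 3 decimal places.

0.784

R = Σ_{i=4}^{5} C(5,i) p^i (1−p)^{5−i} with p = 0.823
C(5,4)·0.823^4·0.177^1 = 0.40602
C(5,5)·0.823^5·0.177^0 = 0.37757
Sum = 0.784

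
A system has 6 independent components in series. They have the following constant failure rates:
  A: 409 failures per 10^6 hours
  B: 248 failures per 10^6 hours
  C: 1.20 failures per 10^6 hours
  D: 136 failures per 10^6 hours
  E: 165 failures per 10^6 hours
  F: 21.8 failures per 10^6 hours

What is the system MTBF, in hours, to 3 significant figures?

1020

Series of exponential components: λ_sys = Σ λ_i
λ_sys = 0.000409 + 0.000248 + 0.00000120 + 0.000136 + 0.000165 + 0.0000218 = 9.8100e-04 /h
MTBF = 1 / λ_sys = 1020 h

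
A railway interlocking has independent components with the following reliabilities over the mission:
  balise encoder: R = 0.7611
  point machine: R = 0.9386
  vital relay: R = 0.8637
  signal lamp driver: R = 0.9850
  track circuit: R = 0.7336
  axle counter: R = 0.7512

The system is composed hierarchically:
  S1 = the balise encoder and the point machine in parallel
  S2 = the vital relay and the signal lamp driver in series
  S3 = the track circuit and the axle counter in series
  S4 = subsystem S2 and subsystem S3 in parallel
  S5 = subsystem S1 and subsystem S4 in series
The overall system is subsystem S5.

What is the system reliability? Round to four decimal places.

0.9193

Parallel (balise encoder and point machine): 1 − (1 − 0.761100)(1 − 0.938600) = 0.985332
Series (vital relay and signal lamp driver): 0.863700 × 0.985000 = 0.850745
Series (track circuit and axle counter): 0.733600 × 0.751200 = 0.551080
Parallel ([0.850745] and [0.551080]): 1 − (1 − 0.850745)(1 − 0.551080) = 0.932996
Series ([0.985332] and [0.932996]): 0.985332 × 0.932996 = 0.9193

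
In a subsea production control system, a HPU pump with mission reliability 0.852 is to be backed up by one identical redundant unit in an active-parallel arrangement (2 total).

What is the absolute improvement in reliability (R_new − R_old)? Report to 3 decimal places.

0.126

R_before = 0.852
R_after = 1 − (1 − 0.852)^2 = 0.978
ΔR = 0.978 − 0.852 = 0.126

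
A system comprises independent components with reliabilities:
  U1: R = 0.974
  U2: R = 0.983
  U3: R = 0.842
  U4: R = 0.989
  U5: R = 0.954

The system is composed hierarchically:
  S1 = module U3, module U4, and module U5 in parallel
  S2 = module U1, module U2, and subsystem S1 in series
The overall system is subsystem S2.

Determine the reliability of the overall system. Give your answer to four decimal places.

0.9574

Parallel (U3, U4, and U5): 1 − (1 − 0.842000)(1 − 0.989000)(1 − 0.954000) = 0.999920
Series (U1, U2, and [0.999920]): 0.974000 × 0.983000 × 0.999920 = 0.9574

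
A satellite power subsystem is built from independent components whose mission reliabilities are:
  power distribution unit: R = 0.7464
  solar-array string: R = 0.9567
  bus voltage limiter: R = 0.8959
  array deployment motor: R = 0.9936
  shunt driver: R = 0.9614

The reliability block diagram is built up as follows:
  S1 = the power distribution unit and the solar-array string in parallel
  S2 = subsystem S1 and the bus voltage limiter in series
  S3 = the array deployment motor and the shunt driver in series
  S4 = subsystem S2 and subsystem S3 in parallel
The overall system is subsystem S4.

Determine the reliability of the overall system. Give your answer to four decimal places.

Parallel (power distribution unit and solar-array string): 1 − (1 − 0.746400)(1 − 0.956700) = 0.989019
Series ([0.989019] and bus voltage limiter): 0.989019 × 0.895900 = 0.886062
Series (array deployment motor and shunt driver): 0.993600 × 0.961400 = 0.955247
Parallel ([0.886062] and [0.955247]): 1 − (1 − 0.886062)(1 − 0.955247) = 0.9949

0.9949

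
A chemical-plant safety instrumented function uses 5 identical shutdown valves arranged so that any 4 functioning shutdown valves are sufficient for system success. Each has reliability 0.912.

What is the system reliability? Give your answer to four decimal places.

R = Σ_{i=4}^{5} C(5,i) p^i (1−p)^{5−i} with p = 0.912
C(5,4)·0.912^4·0.088^1 = 0.304391
C(5,5)·0.912^5·0.088^0 = 0.630920
Sum = 0.9353

0.9353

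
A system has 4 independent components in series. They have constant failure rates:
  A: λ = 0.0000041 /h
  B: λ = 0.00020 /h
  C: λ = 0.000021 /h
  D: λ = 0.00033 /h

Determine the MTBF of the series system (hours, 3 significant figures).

1800

Series of exponential components: λ_sys = Σ λ_i
λ_sys = 0.0000041 + 0.00020 + 0.000021 + 0.00033 = 5.5510e-04 /h
MTBF = 1 / λ_sys = 1800 h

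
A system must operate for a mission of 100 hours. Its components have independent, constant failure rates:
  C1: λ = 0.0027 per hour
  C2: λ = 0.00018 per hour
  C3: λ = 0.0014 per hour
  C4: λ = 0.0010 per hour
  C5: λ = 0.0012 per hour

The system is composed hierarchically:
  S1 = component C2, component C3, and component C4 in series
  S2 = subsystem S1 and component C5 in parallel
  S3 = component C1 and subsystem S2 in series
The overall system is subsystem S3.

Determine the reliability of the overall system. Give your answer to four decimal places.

R(C1) = exp(−0.0027 × 100) = 0.763379
R(C2) = exp(−0.00018 × 100) = 0.982161
R(C3) = exp(−0.0014 × 100) = 0.869358
R(C4) = exp(−0.0010 × 100) = 0.904837
R(C5) = exp(−0.0012 × 100) = 0.886920
Series (C2, C3, and C4): 0.982161 × 0.869358 × 0.904837 = 0.772595
Parallel ([0.772595] and C5): 1 − (1 − 0.772595)(1 − 0.886920) = 0.974285
Series (C1 and [0.974285]): 0.763379 × 0.974285 = 0.7437

0.7437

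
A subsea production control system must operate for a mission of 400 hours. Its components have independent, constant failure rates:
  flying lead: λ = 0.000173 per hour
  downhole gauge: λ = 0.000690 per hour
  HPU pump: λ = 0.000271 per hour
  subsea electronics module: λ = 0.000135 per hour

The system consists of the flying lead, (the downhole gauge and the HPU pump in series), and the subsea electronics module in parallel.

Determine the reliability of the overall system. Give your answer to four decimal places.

0.9989

R(flying lead) = exp(−0.000173 × 400) = 0.933140
R(downhole gauge) = exp(−0.000690 × 400) = 0.758813
R(HPU pump) = exp(−0.000271 × 400) = 0.897269
R(subsea electronics module) = exp(−0.000135 × 400) = 0.947432
Series (downhole gauge and HPU pump): 0.758813 × 0.897269 = 0.680859
Parallel (flying lead, [0.680859], and subsea electronics module): 1 − (1 − 0.933140)(1 − 0.680859)(1 − 0.947432) = 0.9989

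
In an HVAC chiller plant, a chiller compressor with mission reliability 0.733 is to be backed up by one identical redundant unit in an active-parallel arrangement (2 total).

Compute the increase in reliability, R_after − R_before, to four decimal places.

R_before = 0.733
R_after = 1 − (1 − 0.733)^2 = 0.9287
ΔR = 0.9287 − 0.733 = 0.1957

0.1957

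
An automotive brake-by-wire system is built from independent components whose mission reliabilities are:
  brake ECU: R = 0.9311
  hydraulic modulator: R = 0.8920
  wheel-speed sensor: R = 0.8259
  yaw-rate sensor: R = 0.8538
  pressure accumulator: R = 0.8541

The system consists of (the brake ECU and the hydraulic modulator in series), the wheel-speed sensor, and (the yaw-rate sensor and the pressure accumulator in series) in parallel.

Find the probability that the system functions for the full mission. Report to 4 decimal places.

Series (brake ECU and hydraulic modulator): 0.931100 × 0.892000 = 0.830541
Series (yaw-rate sensor and pressure accumulator): 0.853800 × 0.854100 = 0.729231
Parallel ([0.830541], wheel-speed sensor, and [0.729231]): 1 − (1 − 0.830541)(1 − 0.825900)(1 − 0.729231) = 0.9920

0.9920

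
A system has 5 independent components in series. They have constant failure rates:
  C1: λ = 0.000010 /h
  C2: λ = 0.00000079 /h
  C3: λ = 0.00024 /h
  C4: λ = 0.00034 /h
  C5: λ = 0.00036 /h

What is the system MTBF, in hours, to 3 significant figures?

1050

Series of exponential components: λ_sys = Σ λ_i
λ_sys = 0.000010 + 0.00000079 + 0.00024 + 0.00034 + 0.00036 = 9.5079e-04 /h
MTBF = 1 / λ_sys = 1050 h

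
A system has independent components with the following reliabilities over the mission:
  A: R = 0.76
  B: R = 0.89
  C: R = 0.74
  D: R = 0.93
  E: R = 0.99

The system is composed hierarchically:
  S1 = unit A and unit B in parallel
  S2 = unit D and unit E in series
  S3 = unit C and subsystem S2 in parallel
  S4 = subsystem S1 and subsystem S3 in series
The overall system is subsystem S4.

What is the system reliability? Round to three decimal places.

0.954

Parallel (A and B): 1 − (1 − 0.76000)(1 − 0.89000) = 0.97360
Series (D and E): 0.93000 × 0.99000 = 0.92070
Parallel (C and [0.92070]): 1 − (1 − 0.74000)(1 − 0.92070) = 0.97938
Series ([0.97360] and [0.97938]): 0.97360 × 0.97938 = 0.954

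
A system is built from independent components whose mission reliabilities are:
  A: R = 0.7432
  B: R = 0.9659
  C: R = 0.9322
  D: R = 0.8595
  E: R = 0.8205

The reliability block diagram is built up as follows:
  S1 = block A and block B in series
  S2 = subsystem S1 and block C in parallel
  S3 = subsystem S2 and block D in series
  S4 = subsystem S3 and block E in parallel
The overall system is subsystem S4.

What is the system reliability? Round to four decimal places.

Series (A and B): 0.743200 × 0.965900 = 0.717857
Parallel ([0.717857] and C): 1 − (1 − 0.717857)(1 − 0.932200) = 0.980871
Series ([0.980871] and D): 0.980871 × 0.859500 = 0.843059
Parallel ([0.843059] and E): 1 − (1 − 0.843059)(1 − 0.820500) = 0.9718

0.9718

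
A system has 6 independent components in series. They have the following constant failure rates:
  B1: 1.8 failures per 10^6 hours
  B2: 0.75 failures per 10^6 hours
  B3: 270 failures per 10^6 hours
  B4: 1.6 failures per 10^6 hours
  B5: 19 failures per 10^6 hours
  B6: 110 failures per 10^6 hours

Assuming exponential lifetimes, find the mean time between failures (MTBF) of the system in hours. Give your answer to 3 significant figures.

Series of exponential components: λ_sys = Σ λ_i
λ_sys = 0.0000018 + 0.00000075 + 0.00027 + 0.0000016 + 0.000019 + 0.00011 = 4.0315e-04 /h
MTBF = 1 / λ_sys = 2480 h

2480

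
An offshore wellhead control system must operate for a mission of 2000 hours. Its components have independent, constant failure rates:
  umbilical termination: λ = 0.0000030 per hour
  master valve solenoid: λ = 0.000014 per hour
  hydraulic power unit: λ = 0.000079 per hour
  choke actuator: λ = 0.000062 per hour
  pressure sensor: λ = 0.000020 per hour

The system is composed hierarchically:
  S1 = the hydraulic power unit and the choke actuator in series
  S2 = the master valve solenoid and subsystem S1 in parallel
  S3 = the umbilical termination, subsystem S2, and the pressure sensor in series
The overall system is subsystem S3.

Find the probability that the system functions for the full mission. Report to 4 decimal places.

0.9486

R(umbilical termination) = exp(−0.0000030 × 2000) = 0.994018
R(master valve solenoid) = exp(−0.000014 × 2000) = 0.972388
R(hydraulic power unit) = exp(−0.000079 × 2000) = 0.853850
R(choke actuator) = exp(−0.000062 × 2000) = 0.883380
R(pressure sensor) = exp(−0.000020 × 2000) = 0.960789
Series (hydraulic power unit and choke actuator): 0.853850 × 0.883380 = 0.754274
Parallel (master valve solenoid and [0.754274]): 1 − (1 − 0.972388)(1 − 0.754274) = 0.993215
Series (umbilical termination, [0.993215], and pressure sensor): 0.994018 × 0.993215 × 0.960789 = 0.9486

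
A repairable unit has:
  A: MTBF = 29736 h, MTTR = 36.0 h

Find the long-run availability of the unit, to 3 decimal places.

0.999

A(A) = MTBF/(MTBF+MTTR) = 29736/(29736+36.0) = 0.999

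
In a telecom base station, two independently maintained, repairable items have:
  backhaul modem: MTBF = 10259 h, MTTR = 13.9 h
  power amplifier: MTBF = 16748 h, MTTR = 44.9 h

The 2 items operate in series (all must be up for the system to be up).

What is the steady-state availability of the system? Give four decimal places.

A(backhaul modem) = MTBF/(MTBF+MTTR) = 10259/(10259+13.9) = 0.998647
A(power amplifier) = MTBF/(MTBF+MTTR) = 16748/(16748+44.9) = 0.997326
Series availability: 0.998647 × 0.997326 = 0.9960

0.9960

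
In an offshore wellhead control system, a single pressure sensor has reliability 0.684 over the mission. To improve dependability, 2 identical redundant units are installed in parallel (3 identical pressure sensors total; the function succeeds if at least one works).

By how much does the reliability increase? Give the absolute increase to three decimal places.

0.284

R_before = 0.684
R_after = 1 − (1 − 0.684)^3 = 0.968
ΔR = 0.968 − 0.684 = 0.284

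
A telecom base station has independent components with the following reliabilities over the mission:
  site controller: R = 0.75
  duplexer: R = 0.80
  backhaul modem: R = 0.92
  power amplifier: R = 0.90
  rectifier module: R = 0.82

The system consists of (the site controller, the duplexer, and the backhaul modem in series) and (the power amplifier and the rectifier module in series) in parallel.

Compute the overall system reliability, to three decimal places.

0.883

Series (site controller, duplexer, and backhaul modem): 0.75000 × 0.80000 × 0.92000 = 0.55200
Series (power amplifier and rectifier module): 0.90000 × 0.82000 = 0.73800
Parallel ([0.55200] and [0.73800]): 1 − (1 − 0.55200)(1 − 0.73800) = 0.883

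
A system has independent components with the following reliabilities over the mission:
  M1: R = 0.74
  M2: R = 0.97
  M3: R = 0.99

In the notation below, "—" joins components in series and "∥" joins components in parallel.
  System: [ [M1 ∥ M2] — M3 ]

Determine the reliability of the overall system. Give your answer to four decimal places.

Parallel (M1 and M2): 1 − (1 − 0.740000)(1 − 0.970000) = 0.992200
Series ([0.992200] and M3): 0.992200 × 0.990000 = 0.9823

0.9823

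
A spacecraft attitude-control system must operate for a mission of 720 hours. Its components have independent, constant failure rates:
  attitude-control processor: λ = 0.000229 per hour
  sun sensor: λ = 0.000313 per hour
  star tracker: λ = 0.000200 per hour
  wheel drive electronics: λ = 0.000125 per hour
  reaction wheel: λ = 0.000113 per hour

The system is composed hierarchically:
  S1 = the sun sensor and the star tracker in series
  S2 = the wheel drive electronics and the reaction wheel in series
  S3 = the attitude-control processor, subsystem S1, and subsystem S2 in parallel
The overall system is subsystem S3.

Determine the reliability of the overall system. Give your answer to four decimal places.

R(attitude-control processor) = exp(−0.000229 × 720) = 0.847995
R(sun sensor) = exp(−0.000313 × 720) = 0.798229
R(star tracker) = exp(−0.000200 × 720) = 0.865888
R(wheel drive electronics) = exp(−0.000125 × 720) = 0.913931
R(reaction wheel) = exp(−0.000113 × 720) = 0.921862
Series (sun sensor and star tracker): 0.798229 × 0.865888 = 0.691177
Series (wheel drive electronics and reaction wheel): 0.913931 × 0.921862 = 0.842518
Parallel (attitude-control processor, [0.691177], and [0.842518]): 1 − (1 − 0.847995)(1 − 0.691177)(1 − 0.842518) = 0.9926

0.9926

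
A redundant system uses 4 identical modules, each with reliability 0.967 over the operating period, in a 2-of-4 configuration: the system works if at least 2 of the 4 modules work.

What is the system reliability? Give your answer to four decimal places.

0.9999

R = Σ_{i=2}^{4} C(4,i) p^i (1−p)^{4−i} with p = 0.967
C(4,2)·0.967^2·0.033^2 = 0.006110
C(4,3)·0.967^3·0.033^1 = 0.119359
C(4,4)·0.967^4·0.033^0 = 0.874391
Sum = 0.9999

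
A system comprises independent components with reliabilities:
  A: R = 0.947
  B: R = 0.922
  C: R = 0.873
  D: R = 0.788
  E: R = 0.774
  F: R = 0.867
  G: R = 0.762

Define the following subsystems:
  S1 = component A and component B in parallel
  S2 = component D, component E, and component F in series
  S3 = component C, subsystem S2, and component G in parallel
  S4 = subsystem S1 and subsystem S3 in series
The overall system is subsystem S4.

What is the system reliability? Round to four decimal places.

0.9817

Parallel (A and B): 1 − (1 − 0.947000)(1 − 0.922000) = 0.995866
Series (D, E, and F): 0.788000 × 0.774000 × 0.867000 = 0.528794
Parallel (C, [0.528794], and G): 1 − (1 − 0.873000)(1 − 0.528794)(1 − 0.762000) = 0.985757
Series ([0.995866] and [0.985757]): 0.995866 × 0.985757 = 0.9817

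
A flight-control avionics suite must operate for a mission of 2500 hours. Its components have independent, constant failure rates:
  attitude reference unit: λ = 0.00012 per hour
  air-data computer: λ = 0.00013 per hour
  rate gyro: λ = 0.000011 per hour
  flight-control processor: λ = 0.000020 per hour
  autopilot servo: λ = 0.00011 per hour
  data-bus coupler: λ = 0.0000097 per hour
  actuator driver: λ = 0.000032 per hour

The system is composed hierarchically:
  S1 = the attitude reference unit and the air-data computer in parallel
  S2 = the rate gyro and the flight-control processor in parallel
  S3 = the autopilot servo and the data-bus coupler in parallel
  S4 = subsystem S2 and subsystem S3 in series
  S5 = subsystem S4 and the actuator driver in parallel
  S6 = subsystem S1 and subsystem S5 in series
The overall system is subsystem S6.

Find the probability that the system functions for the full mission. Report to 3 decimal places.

R(attitude reference unit) = exp(−0.00012 × 2500) = 0.74082
R(air-data computer) = exp(−0.00013 × 2500) = 0.72253
R(rate gyro) = exp(−0.000011 × 2500) = 0.97287
R(flight-control processor) = exp(−0.000020 × 2500) = 0.95123
R(autopilot servo) = exp(−0.00011 × 2500) = 0.75957
R(data-bus coupler) = exp(−0.0000097 × 2500) = 0.97604
R(actuator driver) = exp(−0.000032 × 2500) = 0.92312
Parallel (attitude reference unit and air-data computer): 1 − (1 − 0.74082)(1 − 0.72253) = 0.92809
Parallel (rate gyro and flight-control processor): 1 − (1 − 0.97287)(1 − 0.95123) = 0.99868
Parallel (autopilot servo and data-bus coupler): 1 − (1 − 0.75957)(1 − 0.97604) = 0.99424
Series ([0.99868] and [0.99424]): 0.99868 × 0.99424 = 0.99293
Parallel ([0.99293] and actuator driver): 1 − (1 − 0.99293)(1 − 0.92312) = 0.99946
Series ([0.92809] and [0.99946]): 0.92809 × 0.99946 = 0.928

0.928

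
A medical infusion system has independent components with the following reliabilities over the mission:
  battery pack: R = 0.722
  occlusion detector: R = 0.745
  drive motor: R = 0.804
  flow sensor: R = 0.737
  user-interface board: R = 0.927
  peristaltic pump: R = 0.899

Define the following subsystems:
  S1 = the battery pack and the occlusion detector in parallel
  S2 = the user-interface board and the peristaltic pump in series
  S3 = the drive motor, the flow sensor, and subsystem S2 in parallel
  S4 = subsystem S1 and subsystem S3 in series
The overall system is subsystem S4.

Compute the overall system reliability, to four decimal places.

Parallel (battery pack and occlusion detector): 1 − (1 − 0.722000)(1 − 0.745000) = 0.929110
Series (user-interface board and peristaltic pump): 0.927000 × 0.899000 = 0.833373
Parallel (drive motor, flow sensor, and [0.833373]): 1 − (1 − 0.804000)(1 − 0.737000)(1 − 0.833373) = 0.991411
Series ([0.929110] and [0.991411]): 0.929110 × 0.991411 = 0.9211

0.9211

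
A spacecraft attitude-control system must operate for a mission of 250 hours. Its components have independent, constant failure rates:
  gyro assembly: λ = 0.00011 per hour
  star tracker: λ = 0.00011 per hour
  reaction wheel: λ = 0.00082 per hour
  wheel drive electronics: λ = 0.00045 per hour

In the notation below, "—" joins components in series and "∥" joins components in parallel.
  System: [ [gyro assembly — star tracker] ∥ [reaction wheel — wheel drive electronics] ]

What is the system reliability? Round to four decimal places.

R(gyro assembly) = exp(−0.00011 × 250) = 0.972875
R(star tracker) = exp(−0.00011 × 250) = 0.972875
R(reaction wheel) = exp(−0.00082 × 250) = 0.814647
R(wheel drive electronics) = exp(−0.00045 × 250) = 0.893597
Series (gyro assembly and star tracker): 0.972875 × 0.972875 = 0.946486
Series (reaction wheel and wheel drive electronics): 0.814647 × 0.893597 = 0.727966
Parallel ([0.946486] and [0.727966]): 1 − (1 − 0.946486)(1 − 0.727966) = 0.9854

0.9854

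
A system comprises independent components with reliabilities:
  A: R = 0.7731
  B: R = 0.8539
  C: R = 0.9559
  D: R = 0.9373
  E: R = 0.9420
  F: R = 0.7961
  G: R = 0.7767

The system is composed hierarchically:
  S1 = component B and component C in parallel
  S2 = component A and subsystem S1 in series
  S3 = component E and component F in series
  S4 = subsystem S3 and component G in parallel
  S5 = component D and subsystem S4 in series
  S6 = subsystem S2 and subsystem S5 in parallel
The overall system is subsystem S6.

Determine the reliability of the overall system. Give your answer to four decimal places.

0.9733

Parallel (B and C): 1 − (1 − 0.853900)(1 − 0.955900) = 0.993557
Series (A and [0.993557]): 0.773100 × 0.993557 = 0.768119
Series (E and F): 0.942000 × 0.796100 = 0.749926
Parallel ([0.749926] and G): 1 − (1 − 0.749926)(1 − 0.776700) = 0.944158
Series (D and [0.944158]): 0.937300 × 0.944158 = 0.884959
Parallel ([0.768119] and [0.884959]): 1 − (1 − 0.768119)(1 − 0.884959) = 0.9733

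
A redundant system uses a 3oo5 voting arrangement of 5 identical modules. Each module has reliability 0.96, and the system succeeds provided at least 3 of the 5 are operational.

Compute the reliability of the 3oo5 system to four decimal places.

0.9994

R = Σ_{i=3}^{5} C(5,i) p^i (1−p)^{5−i} with p = 0.96
C(5,3)·0.96^3·0.04^2 = 0.014156
C(5,4)·0.96^4·0.04^1 = 0.169869
C(5,5)·0.96^5·0.04^0 = 0.815373
Sum = 0.9994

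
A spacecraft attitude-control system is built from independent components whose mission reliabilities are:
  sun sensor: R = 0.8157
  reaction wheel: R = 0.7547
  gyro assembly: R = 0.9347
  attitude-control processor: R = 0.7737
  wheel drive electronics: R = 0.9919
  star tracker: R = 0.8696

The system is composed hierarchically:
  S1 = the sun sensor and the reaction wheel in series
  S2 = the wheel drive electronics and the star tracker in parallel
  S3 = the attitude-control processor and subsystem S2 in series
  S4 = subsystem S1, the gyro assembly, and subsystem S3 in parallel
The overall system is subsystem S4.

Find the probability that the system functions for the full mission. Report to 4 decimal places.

0.9943

Series (sun sensor and reaction wheel): 0.815700 × 0.754700 = 0.615609
Parallel (wheel drive electronics and star tracker): 1 − (1 − 0.991900)(1 − 0.869600) = 0.998944
Series (attitude-control processor and [0.998944]): 0.773700 × 0.998944 = 0.772883
Parallel ([0.615609], gyro assembly, and [0.772883]): 1 − (1 − 0.615609)(1 − 0.934700)(1 − 0.772883) = 0.9943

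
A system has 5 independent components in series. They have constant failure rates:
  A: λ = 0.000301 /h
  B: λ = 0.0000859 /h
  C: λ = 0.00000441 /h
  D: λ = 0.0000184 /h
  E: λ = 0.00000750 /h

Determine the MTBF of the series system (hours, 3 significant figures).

Series of exponential components: λ_sys = Σ λ_i
λ_sys = 0.000301 + 0.0000859 + 0.00000441 + 0.0000184 + 0.00000750 = 4.1721e-04 /h
MTBF = 1 / λ_sys = 2400 h

2400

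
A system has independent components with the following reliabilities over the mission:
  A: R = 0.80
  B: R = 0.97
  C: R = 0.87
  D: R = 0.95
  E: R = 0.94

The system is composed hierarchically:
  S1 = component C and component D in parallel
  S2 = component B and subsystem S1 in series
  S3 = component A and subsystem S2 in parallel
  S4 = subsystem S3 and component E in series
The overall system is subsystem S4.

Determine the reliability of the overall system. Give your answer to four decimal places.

Parallel (C and D): 1 − (1 − 0.870000)(1 − 0.950000) = 0.993500
Series (B and [0.993500]): 0.970000 × 0.993500 = 0.963695
Parallel (A and [0.963695]): 1 − (1 − 0.800000)(1 − 0.963695) = 0.992739
Series ([0.992739] and E): 0.992739 × 0.940000 = 0.9332

0.9332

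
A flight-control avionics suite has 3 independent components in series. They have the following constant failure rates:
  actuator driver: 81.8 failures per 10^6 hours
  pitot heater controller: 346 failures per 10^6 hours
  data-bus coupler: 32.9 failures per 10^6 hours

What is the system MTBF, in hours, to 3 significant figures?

2170

Series of exponential components: λ_sys = Σ λ_i
λ_sys = 0.0000818 + 0.000346 + 0.0000329 = 4.6070e-04 /h
MTBF = 1 / λ_sys = 2170 h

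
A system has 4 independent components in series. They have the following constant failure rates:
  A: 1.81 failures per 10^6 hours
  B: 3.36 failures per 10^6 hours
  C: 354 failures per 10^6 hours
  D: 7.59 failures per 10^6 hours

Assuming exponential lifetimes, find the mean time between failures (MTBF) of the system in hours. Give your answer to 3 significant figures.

2730

Series of exponential components: λ_sys = Σ λ_i
λ_sys = 0.00000181 + 0.00000336 + 0.000354 + 0.00000759 = 3.6676e-04 /h
MTBF = 1 / λ_sys = 2730 h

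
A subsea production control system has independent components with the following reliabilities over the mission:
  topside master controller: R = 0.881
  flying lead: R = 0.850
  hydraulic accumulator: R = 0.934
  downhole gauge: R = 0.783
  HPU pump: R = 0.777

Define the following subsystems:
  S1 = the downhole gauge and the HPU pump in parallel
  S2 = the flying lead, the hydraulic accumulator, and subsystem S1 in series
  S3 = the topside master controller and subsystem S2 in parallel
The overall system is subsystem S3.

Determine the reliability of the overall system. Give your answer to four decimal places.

0.9709

Parallel (downhole gauge and HPU pump): 1 − (1 − 0.783000)(1 − 0.777000) = 0.951609
Series (flying lead, hydraulic accumulator, and [0.951609]): 0.850000 × 0.934000 × 0.951609 = 0.755482
Parallel (topside master controller and [0.755482]): 1 − (1 − 0.881000)(1 − 0.755482) = 0.9709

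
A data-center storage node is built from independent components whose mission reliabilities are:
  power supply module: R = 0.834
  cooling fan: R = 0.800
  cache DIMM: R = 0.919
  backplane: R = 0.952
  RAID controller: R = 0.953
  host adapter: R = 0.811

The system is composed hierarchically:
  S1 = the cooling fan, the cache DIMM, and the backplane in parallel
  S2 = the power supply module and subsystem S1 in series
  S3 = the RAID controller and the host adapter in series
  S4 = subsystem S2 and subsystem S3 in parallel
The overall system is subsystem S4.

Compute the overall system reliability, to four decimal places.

Parallel (cooling fan, cache DIMM, and backplane): 1 − (1 − 0.800000)(1 − 0.919000)(1 − 0.952000) = 0.999222
Series (power supply module and [0.999222]): 0.834000 × 0.999222 = 0.833351
Series (RAID controller and host adapter): 0.953000 × 0.811000 = 0.772883
Parallel ([0.833351] and [0.772883]): 1 − (1 − 0.833351)(1 − 0.772883) = 0.9622

0.9622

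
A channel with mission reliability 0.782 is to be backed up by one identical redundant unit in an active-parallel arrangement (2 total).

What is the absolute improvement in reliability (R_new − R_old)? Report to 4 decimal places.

R_before = 0.782
R_after = 1 − (1 − 0.782)^2 = 0.9525
ΔR = 0.9525 − 0.782 = 0.1705

0.1705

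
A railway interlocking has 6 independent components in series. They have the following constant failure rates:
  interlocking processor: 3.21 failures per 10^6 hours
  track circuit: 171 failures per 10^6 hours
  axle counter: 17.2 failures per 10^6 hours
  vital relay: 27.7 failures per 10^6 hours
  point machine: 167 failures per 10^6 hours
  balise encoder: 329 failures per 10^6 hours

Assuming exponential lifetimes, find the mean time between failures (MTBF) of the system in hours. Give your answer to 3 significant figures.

1400

Series of exponential components: λ_sys = Σ λ_i
λ_sys = 0.00000321 + 0.000171 + 0.0000172 + 0.0000277 + 0.000167 + 0.000329 = 7.1511e-04 /h
MTBF = 1 / λ_sys = 1400 h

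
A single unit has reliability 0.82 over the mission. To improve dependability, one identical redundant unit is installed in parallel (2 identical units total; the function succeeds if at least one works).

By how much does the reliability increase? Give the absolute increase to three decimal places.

R_before = 0.82
R_after = 1 − (1 − 0.82)^2 = 0.968
ΔR = 0.968 − 0.82 = 0.148

0.148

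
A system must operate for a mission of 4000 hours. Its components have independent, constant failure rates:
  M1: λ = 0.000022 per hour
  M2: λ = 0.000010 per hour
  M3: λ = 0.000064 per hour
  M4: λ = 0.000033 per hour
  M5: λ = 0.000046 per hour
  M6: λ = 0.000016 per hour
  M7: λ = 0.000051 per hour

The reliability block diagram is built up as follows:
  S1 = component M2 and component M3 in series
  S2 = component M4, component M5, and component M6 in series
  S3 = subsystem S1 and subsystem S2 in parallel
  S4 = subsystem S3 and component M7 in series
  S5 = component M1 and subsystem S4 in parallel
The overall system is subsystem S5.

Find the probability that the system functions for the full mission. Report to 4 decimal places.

R(M1) = exp(−0.000022 × 4000) = 0.915761
R(M2) = exp(−0.000010 × 4000) = 0.960789
R(M3) = exp(−0.000064 × 4000) = 0.774142
R(M4) = exp(−0.000033 × 4000) = 0.876341
R(M5) = exp(−0.000046 × 4000) = 0.831936
R(M6) = exp(−0.000016 × 4000) = 0.938005
R(M7) = exp(−0.000051 × 4000) = 0.815462
Series (M2 and M3): 0.960789 × 0.774142 = 0.743787
Series (M4, M5, and M6): 0.876341 × 0.831936 × 0.938005 = 0.683862
Parallel ([0.743787] and [0.683862]): 1 − (1 − 0.743787)(1 − 0.683862) = 0.919001
Series ([0.919001] and M7): 0.919001 × 0.815462 = 0.749410
Parallel (M1 and [0.749410]): 1 − (1 − 0.915761)(1 − 0.749410) = 0.9789

0.9789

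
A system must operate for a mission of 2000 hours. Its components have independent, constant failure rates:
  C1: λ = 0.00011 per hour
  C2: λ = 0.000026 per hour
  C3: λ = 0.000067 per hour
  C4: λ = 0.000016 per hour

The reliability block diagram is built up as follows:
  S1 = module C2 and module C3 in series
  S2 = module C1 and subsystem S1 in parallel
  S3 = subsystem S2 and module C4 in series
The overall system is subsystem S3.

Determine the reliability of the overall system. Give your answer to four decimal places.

0.9360

R(C1) = exp(−0.00011 × 2000) = 0.802519
R(C2) = exp(−0.000026 × 2000) = 0.949329
R(C3) = exp(−0.000067 × 2000) = 0.874590
R(C4) = exp(−0.000016 × 2000) = 0.968507
Series (C2 and C3): 0.949329 × 0.874590 = 0.830274
Parallel (C1 and [0.830274]): 1 − (1 − 0.802519)(1 − 0.830274) = 0.966482
Series ([0.966482] and C4): 0.966482 × 0.968507 = 0.9360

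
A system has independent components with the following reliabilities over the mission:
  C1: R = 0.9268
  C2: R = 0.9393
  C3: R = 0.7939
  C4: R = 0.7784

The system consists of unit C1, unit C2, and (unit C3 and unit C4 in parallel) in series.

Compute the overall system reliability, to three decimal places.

Parallel (C3 and C4): 1 − (1 − 0.79390)(1 − 0.77840) = 0.95433
Series (C1, C2, and [0.95433]): 0.92680 × 0.93930 × 0.95433 = 0.831

0.831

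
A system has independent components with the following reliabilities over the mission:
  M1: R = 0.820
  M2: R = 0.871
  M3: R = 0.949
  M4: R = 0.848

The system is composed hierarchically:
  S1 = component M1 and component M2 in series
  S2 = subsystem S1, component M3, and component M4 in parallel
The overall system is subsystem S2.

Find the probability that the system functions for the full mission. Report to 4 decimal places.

0.9978

Series (M1 and M2): 0.820000 × 0.871000 = 0.714220
Parallel ([0.714220], M3, and M4): 1 − (1 − 0.714220)(1 − 0.949000)(1 − 0.848000) = 0.9978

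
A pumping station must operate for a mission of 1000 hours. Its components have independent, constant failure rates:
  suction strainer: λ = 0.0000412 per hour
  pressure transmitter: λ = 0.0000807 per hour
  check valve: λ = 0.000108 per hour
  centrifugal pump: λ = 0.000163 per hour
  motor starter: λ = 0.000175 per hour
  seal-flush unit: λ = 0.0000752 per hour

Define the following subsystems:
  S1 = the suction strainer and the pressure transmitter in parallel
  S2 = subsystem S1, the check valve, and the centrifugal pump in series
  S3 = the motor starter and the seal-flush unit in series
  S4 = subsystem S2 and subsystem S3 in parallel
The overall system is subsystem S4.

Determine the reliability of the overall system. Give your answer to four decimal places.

0.9469

R(suction strainer) = exp(−0.0000412 × 1000) = 0.959637
R(pressure transmitter) = exp(−0.0000807 × 1000) = 0.922470
R(check valve) = exp(−0.000108 × 1000) = 0.897628
R(centrifugal pump) = exp(−0.000163 × 1000) = 0.849591
R(motor starter) = exp(−0.000175 × 1000) = 0.839457
R(seal-flush unit) = exp(−0.0000752 × 1000) = 0.927558
Parallel (suction strainer and pressure transmitter): 1 − (1 − 0.959637)(1 − 0.922470) = 0.996871
Series ([0.996871], check valve, and centrifugal pump): 0.996871 × 0.897628 × 0.849591 = 0.760230
Series (motor starter and seal-flush unit): 0.839457 × 0.927558 = 0.778645
Parallel ([0.760230] and [0.778645]): 1 − (1 − 0.760230)(1 − 0.778645) = 0.9469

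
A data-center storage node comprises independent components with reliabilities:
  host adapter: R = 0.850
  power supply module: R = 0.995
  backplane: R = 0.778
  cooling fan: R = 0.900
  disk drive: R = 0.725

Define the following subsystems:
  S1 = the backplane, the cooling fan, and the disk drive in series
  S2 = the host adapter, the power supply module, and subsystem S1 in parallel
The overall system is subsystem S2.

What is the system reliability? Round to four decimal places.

Series (backplane, cooling fan, and disk drive): 0.778000 × 0.900000 × 0.725000 = 0.507645
Parallel (host adapter, power supply module, and [0.507645]): 1 − (1 − 0.850000)(1 − 0.995000)(1 − 0.507645) = 0.9996

0.9996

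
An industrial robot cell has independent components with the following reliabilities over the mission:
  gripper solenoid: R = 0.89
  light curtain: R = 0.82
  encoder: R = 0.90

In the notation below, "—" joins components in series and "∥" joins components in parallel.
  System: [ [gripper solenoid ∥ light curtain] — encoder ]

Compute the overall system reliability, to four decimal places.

0.8822

Parallel (gripper solenoid and light curtain): 1 − (1 − 0.890000)(1 − 0.820000) = 0.980200
Series ([0.980200] and encoder): 0.980200 × 0.900000 = 0.8822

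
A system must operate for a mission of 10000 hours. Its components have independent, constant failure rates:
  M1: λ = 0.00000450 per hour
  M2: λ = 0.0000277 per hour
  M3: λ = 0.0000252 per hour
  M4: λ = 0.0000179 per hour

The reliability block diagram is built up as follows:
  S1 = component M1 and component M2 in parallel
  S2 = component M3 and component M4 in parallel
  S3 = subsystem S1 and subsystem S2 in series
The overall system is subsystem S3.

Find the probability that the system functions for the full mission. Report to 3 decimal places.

0.953

R(M1) = exp(−0.00000450 × 10000) = 0.95600
R(M2) = exp(−0.0000277 × 10000) = 0.75805
R(M3) = exp(−0.0000252 × 10000) = 0.77724
R(M4) = exp(−0.0000179 × 10000) = 0.83611
Parallel (M1 and M2): 1 − (1 − 0.95600)(1 − 0.75805) = 0.98935
Parallel (M3 and M4): 1 − (1 − 0.77724)(1 − 0.83611) = 0.96349
Series ([0.98935] and [0.96349]): 0.98935 × 0.96349 = 0.953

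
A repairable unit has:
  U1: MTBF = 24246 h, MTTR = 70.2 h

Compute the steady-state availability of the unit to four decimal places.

A(U1) = MTBF/(MTBF+MTTR) = 24246/(24246+70.2) = 0.9971

0.9971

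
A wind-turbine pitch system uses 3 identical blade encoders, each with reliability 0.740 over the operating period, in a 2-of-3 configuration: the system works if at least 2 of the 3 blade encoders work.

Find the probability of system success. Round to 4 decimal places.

R = Σ_{i=2}^{3} C(3,i) p^i (1−p)^{3−i} with p = 0.740
C(3,2)·0.740^2·0.260^1 = 0.427128
C(3,3)·0.740^3·0.260^0 = 0.405224
Sum = 0.8324

0.8324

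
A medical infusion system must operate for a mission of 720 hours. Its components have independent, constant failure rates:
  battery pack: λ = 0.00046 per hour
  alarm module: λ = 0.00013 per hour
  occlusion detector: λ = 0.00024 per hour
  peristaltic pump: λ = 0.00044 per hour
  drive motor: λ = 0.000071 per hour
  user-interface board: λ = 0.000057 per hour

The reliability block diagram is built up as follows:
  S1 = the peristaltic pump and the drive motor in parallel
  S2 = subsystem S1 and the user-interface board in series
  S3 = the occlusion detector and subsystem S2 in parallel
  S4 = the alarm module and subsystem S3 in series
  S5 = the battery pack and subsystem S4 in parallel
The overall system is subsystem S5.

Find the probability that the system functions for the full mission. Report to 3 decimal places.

R(battery pack) = exp(−0.00046 × 720) = 0.71806
R(alarm module) = exp(−0.00013 × 720) = 0.91065
R(occlusion detector) = exp(−0.00024 × 720) = 0.84131
R(peristaltic pump) = exp(−0.00044 × 720) = 0.72848
R(drive motor) = exp(−0.000071 × 720) = 0.95016
R(user-interface board) = exp(−0.000057 × 720) = 0.95979
Parallel (peristaltic pump and drive motor): 1 − (1 − 0.72848)(1 − 0.95016) = 0.98647
Series ([0.98647] and user-interface board): 0.98647 × 0.95979 = 0.94680
Parallel (occlusion detector and [0.94680]): 1 − (1 − 0.84131)(1 − 0.94680) = 0.99156
Series (alarm module and [0.99156]): 0.91065 × 0.99156 = 0.90296
Parallel (battery pack and [0.90296]): 1 − (1 − 0.71806)(1 − 0.90296) = 0.973

0.973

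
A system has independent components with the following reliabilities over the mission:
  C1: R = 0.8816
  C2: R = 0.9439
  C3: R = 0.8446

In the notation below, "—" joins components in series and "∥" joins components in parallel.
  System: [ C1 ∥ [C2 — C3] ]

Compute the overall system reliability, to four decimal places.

Series (C2 and C3): 0.943900 × 0.844600 = 0.797218
Parallel (C1 and [0.797218]): 1 − (1 − 0.881600)(1 − 0.797218) = 0.9760

0.9760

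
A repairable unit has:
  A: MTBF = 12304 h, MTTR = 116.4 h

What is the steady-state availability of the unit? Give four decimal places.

A(A) = MTBF/(MTBF+MTTR) = 12304/(12304+116.4) = 0.9906

0.9906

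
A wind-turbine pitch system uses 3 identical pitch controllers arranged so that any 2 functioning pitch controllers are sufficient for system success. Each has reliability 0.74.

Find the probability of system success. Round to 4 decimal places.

0.8324

R = Σ_{i=2}^{3} C(3,i) p^i (1−p)^{3−i} with p = 0.74
C(3,2)·0.74^2·0.26^1 = 0.427128
C(3,3)·0.74^3·0.26^0 = 0.405224
Sum = 0.8324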